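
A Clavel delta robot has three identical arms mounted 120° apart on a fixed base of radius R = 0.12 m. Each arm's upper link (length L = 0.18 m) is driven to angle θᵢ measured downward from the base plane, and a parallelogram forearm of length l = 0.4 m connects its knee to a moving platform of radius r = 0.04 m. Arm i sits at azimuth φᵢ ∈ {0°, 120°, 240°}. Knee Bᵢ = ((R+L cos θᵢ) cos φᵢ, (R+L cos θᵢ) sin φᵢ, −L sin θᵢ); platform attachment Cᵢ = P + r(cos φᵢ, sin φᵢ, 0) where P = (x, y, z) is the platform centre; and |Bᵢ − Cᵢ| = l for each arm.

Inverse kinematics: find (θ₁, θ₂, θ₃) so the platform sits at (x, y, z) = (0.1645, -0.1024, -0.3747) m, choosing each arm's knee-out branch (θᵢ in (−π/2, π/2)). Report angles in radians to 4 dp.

θ₁ = 0.0000, θ₂ = 1.1346, θ₃ = 0.6112

arm 1 (φ=0.0°): x'=0.1645, y'=-0.1024
  A cos θ + B sin θ = C:  -0.0845·cos θ + -0.3747·sin θ = -0.0845
  γ=atan2(-0.3747,-0.0845)=-1.7926;  ψ=arccos(-0.2200)=1.7926;  θ1=γ+ψ≈0.0000
φ2=120.0° → target in arm frame (-0.1709, -0.0913)
  A=0.2509, B=-0.3747, C=(l²−L²−A²−y'²−z²)/(2L)=-0.2336
  √(A²+B²)=0.4510;  θ2 = -0.9807+2.1153 ≈ 1.1346
φ3=240.0° → target in arm frame (0.0064, 0.1937)
  A=0.0736, B=-0.3747, C=(l²−L²−A²−y'²−z²)/(2L)=-0.1548
  θ3 = atan2(B,A) + arccos(C/0.3819) = 0.6112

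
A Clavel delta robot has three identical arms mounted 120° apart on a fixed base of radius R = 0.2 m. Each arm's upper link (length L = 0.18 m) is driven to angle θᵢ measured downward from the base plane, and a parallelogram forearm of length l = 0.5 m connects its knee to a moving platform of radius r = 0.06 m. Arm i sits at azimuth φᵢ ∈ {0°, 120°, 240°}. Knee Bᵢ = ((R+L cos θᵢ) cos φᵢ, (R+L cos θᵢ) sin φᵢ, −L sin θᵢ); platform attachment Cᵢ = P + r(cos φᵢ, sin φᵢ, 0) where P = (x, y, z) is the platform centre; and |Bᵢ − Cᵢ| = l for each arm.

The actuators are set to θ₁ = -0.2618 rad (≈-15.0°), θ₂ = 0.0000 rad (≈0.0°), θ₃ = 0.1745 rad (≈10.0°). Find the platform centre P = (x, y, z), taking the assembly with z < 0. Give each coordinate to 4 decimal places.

O1 = (0.3139·cos0.0°, 0.3139·sin0.0°, 0.0466) = (0.3139, 0.0000, 0.0466)
arm 2 at φ=120.0°: (R−r)+L cos θ2 = 0.3200;  O2 = (-0.1600, 0.2771, 0.0000)
O3 = (0.3173·cos240.0°, 0.3173·sin240.0°, -0.0313) = (-0.1586, -0.2748, -0.0313)
subtract pairs → two planes through P
plane₁₂: -0.9477x+0.5543y+-0.0932z = 0.0017
Cramer: x(z) = -0.0014-0.1316z;  y(z) = 0.0007-0.0570z
quadratic in z: (1.0206)z²+(-0.0103)z+(-0.1484)=0, √Δ=0.7785 → z ∈ {-0.3764, 0.3864}; z = -0.3764 (taking z<0)
x = 0.0481, y = 0.0221

(0.0481, 0.0221, -0.3764)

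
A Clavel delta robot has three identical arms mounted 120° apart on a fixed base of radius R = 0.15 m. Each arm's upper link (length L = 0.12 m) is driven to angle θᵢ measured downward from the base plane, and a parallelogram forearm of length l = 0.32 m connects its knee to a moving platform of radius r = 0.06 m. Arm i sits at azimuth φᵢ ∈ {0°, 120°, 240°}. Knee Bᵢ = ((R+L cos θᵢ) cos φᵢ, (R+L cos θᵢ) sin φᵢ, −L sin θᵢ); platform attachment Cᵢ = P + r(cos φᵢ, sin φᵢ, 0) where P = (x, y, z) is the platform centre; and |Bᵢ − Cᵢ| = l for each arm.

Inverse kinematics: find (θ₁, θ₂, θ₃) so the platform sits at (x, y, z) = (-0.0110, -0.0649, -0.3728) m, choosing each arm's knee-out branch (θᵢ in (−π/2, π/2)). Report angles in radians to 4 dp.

rotate P by −φ1: (-0.0110, -0.0649, -0.3728)
  A=0.1010, B=-0.3728, C=(l²−L²−A²−y'²−z²)/(2L)=-0.2725
  θ1 = atan2(B,A) + arccos(C/0.3862) = 1.0476
arm 2 (φ=120.0°): x'=-0.0507, y'=0.0420
  A=0.1407, B=-0.3728, C=(l²−L²−A²−y'²−z²)/(2L)=-0.3022
  √(A²+B²)=0.3985;  θ2 = -1.2099+2.4318 ≈ 1.2219
φ3=240.0° → target in arm frame (0.0617, 0.0229)
  A=0.0283, B=-0.3728, C=(l²−L²−A²−y'²−z²)/(2L)=-0.2179
  √(A²+B²)=0.3739;  θ3 = -1.4950+2.1931 ≈ 0.6981

θ₁ = 1.0476, θ₂ = 1.2219, θ₃ = 0.6981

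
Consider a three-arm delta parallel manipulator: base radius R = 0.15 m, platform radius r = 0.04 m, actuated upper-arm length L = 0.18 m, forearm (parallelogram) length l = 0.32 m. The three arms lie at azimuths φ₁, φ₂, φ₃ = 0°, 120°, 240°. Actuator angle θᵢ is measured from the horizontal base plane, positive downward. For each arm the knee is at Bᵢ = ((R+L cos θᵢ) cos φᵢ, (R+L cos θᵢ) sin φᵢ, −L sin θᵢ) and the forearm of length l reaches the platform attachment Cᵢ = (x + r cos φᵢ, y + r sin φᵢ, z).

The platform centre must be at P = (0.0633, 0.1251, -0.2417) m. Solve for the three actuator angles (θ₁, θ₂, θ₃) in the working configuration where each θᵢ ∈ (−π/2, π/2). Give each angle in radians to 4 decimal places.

θ₁ = 0.2614, θ₂ = 0.1746, θ₃ = 1.2216

φ1=0.0° → target in arm frame (0.0633, 0.1251)
  e−x'=0.0467;  (l²−L²−(e−x')²−y'²−z²)/2L = -0.0174
  θ1 = atan2(B,A) + arccos(C/0.2462) = 0.2614
φ2=120.0° → target in arm frame (0.0767, -0.1174)
  A=0.0333, B=-0.2417, C=(l²−L²−A²−y'²−z²)/(2L)=-0.0092
  √(A²+B²)=0.2440;  θ2 = -1.4338+1.6084 ≈ 0.1746
arm 3 (φ=240.0°): x'=-0.1400, y'=-0.0077
  A cos θ + B sin θ = C:  0.2500·cos θ + -0.2417·sin θ = -0.1416
  θ3 = atan2(B,A) + arccos(C/0.3477) = 1.2216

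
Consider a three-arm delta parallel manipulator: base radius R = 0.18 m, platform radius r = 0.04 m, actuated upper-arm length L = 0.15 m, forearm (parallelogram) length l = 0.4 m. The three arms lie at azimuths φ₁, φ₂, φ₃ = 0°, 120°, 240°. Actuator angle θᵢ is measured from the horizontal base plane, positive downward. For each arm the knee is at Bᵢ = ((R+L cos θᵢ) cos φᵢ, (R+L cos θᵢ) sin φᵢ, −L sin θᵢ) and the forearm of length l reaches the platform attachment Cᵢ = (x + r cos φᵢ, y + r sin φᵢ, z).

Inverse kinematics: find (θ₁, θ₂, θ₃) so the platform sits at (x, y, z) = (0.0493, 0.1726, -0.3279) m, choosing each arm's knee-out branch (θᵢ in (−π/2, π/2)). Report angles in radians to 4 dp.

arm 1 (φ=0.0°): x'=0.0493, y'=0.1726
  A cos θ + B sin θ = C:  0.0907·cos θ + -0.3279·sin θ = -0.0268
  θ1 = atan2(B,A) + arccos(C/0.3402) = 0.3487
φ2=120.0° → target in arm frame (0.1248, -0.1290)
  e−x'=0.0152;  (l²−L²−(e−x')²−y'²−z²)/2L = 0.0437
  √(A²+B²)=0.3283;  θ2 = -1.5246+1.4373 ≈ -0.0873
arm 3 (φ=240.0°): x'=-0.1741, y'=-0.0436
  A cos θ + B sin θ = C:  0.3141·cos θ + -0.3279·sin θ = -0.2353
  θ3 = atan2(B,A) + arccos(C/0.4541) = 1.3087

θ₁ = 0.3487, θ₂ = -0.0873, θ₃ = 1.3087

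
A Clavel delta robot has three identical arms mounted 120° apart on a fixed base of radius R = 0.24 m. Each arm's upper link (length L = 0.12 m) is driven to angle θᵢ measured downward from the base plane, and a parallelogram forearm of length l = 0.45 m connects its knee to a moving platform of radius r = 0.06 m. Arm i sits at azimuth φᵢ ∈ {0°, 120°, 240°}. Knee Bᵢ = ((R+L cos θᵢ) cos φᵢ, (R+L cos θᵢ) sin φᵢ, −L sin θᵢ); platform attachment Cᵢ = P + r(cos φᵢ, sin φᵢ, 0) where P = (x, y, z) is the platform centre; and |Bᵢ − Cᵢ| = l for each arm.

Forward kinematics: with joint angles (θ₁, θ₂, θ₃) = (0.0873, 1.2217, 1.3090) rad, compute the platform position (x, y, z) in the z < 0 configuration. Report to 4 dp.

(0.1476, 0.0104, -0.4339)

φ1=0.0°: virtual centre (0.2995, 0.0000, -0.0105), radius l
φ2=120.0°: virtual centre (-0.1105, 0.1914, -0.1128), radius l
S3 = (0.2111·cos240.0°, 0.2111·sin240.0°, -0.1159) = (-0.1055, -0.1828, -0.1159)
eliminate P² terms by subtracting sphere 1 from 2 and 3
linear system: -0.8201x+0.3829y = -0.0283−-0.2046z; -0.8101x+-0.3656y = -0.0319−-0.2109z
Cramer: x(z) = 0.0369-0.2550z;  y(z) = 0.0053-0.0118z
quadratic in z: (1.0652)z²+(0.1547)z+(-0.1334)=0, √Δ=0.7696 → z ∈ {-0.4339, 0.2886}; z = -0.4339 (taking z<0)
x = 0.1476, y = 0.0104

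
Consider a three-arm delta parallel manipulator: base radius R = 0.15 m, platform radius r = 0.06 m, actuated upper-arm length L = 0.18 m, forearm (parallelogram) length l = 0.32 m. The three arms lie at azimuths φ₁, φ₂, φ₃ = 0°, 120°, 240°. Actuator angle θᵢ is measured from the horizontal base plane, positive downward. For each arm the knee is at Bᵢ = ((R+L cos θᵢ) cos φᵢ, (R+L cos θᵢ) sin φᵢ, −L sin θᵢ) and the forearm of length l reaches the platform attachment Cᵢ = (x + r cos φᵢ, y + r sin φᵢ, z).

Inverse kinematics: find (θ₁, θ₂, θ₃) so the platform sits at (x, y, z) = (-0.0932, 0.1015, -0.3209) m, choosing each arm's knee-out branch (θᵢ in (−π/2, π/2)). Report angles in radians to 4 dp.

φ1=0.0° → target in arm frame (-0.0932, 0.1015)
  e−x'=0.1832;  (l²−L²−(e−x')²−y'²−z²)/2L = -0.2134
  √(A²+B²)=0.3695;  θ1 = -1.0521+2.1866 ≈ 1.1346
rotate P by −φ2: (0.1345, 0.0300, -0.3209)
  e−x'=-0.0445;  (l²−L²−(e−x')²−y'²−z²)/2L = -0.0996
  θ2 = atan2(B,A) + arccos(C/0.3240) = 0.1747
φ3=240.0° → target in arm frame (-0.0413, -0.1315)
  e−x'=0.1313;  (l²−L²−(e−x')²−y'²−z²)/2L = -0.1875
  θ3 = atan2(B,A) + arccos(C/0.3467) = 0.9597

θ₁ = 1.1346, θ₂ = 0.1747, θ₃ = 0.9597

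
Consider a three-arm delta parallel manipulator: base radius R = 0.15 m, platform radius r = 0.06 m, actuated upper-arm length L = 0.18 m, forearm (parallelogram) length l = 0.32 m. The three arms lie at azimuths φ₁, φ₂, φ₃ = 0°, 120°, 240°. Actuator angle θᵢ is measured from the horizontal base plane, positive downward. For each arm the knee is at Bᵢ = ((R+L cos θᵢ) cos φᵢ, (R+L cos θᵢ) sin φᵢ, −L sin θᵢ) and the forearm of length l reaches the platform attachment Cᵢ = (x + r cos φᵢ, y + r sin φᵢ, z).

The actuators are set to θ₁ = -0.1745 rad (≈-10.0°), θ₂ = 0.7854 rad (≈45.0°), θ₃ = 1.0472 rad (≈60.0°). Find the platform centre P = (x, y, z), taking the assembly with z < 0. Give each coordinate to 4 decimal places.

φ1=0.0°: virtual centre (0.2673, 0.0000, 0.0313), radius l
φ2=120.0°: virtual centre (-0.1086, 0.1882, -0.1273), radius l
S3 = (0.1800·cos240.0°, 0.1800·sin240.0°, -0.1559) = (-0.0900, -0.1559, -0.1559)
|S₂|²−|S₁|² = -0.0090;  |S₃|²−|S₁|² = -0.0157
[-0.7518 0.3763 -0.3171]·P = -0.0090;  [-0.7145 -0.3118 -0.3743]·P = -0.0157
det = 0.5033;  x = 0.0173+-0.4763z,  y = 0.0107+-0.1089z
sphere 1 gives Az²+Bz+C=0 with A=1.2387, B=0.1733, C=-0.0388;  B²−4AC=0.2224;  roots -0.2603, 0.1204;  negative root z = -0.2603
x = 0.1413, y = 0.0390

(0.1413, 0.0390, -0.2603)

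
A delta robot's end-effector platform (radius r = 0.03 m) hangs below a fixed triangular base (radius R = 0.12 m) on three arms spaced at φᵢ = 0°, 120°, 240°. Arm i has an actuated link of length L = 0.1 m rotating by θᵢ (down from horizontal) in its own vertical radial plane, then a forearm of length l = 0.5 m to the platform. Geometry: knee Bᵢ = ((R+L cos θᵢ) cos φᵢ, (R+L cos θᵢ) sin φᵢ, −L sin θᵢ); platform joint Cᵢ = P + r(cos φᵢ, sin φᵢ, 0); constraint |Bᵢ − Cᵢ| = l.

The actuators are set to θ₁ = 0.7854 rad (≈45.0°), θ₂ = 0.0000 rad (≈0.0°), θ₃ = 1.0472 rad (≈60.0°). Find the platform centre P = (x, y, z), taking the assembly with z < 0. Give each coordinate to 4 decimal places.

(-0.0432, 0.1627, -0.4973)

arm 1 at φ=0.0°: (R−r)+L cos θ1 = 0.1607;  O1 = (0.1607, 0.0000, -0.0707)
φ2=120.0°: virtual centre (-0.0950, 0.1645, 0.0000), radius l
O3 = (0.1400·cos240.0°, 0.1400·sin240.0°, -0.0866) = (-0.0700, -0.1212, -0.0866)
eliminate P² terms by subtracting sphere 1 from 2 and 3
[-0.5114 0.3291 0.1414]·P = 0.0053;  [-0.4614 -0.2425 -0.0318]·P = -0.0037
Cramer: x(z) = -0.0002+0.0864z;  y(z) = 0.0157-0.2955z
sphere 1 gives Az²+Bz+C=0 with A=1.0948, B=0.1043, C=-0.2189;  B²−4AC=0.9693;  roots -0.4973, 0.4020;  negative root z = -0.4973
x = -0.0432, y = 0.1627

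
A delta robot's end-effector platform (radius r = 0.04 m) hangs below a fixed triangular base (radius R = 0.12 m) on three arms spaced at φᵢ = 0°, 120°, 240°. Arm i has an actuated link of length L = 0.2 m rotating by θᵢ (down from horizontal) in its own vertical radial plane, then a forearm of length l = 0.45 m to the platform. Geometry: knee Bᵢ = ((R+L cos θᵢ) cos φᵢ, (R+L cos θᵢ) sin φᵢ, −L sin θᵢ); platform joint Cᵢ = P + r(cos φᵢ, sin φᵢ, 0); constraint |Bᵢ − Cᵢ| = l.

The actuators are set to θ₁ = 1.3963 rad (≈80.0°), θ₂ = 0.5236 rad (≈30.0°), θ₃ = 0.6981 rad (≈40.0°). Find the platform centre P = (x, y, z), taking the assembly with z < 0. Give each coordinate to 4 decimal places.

φ1=0.0°: virtual centre (0.1147, 0.0000, -0.1970), radius l
arm 2 at φ=120.0°: ρ2 = 0.2532;  S2 = (-0.1266, 0.2193, -0.1000)
S3 = (0.2332·cos240.0°, 0.2332·sin240.0°, -0.1286) = (-0.1166, -0.2020, -0.1286)
subtract pairs → two planes through P
linear system: -0.4826x+0.4386y = 0.0222−0.1939z; -0.4627x+-0.4039y = 0.0190−0.1368z
Cramer: x(z) = -0.0434+0.3477z;  y(z) = 0.0028-0.0595z
into |P−S₁|² = l²: 1.1244z² + 0.2836z + -0.1387 = 0;  Δ = 0.7043;  z = -0.4993 or 0.2470 → z<0 root = -0.4993
x = -0.2170, y = 0.0325

(-0.2170, 0.0325, -0.4993)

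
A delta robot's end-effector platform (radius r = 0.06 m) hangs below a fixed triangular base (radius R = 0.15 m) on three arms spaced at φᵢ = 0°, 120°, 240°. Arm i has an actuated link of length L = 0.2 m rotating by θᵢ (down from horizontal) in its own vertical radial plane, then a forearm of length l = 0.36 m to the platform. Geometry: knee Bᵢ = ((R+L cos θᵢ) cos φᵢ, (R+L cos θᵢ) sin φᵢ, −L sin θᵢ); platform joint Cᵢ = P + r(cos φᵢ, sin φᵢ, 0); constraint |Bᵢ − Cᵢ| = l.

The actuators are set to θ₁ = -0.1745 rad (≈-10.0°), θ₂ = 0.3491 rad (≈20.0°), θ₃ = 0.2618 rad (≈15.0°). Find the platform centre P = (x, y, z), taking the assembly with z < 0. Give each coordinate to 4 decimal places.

(0.0547, -0.0095, -0.2402)

arm 1 at φ=0.0°: e+L cos θ1 = 0.2870;  S1 = (0.2870, 0.0000, 0.0347)
φ2=120.0°: virtual centre (-0.1390, 0.2407, -0.0684), radius l
S3 = (0.2832·cos240.0°, 0.2832·sin240.0°, -0.0518) = (-0.1416, -0.2452, -0.0518)
eliminate P² terms by subtracting sphere 1 from 2 and 3
linear system: -0.8519x+0.4814y = -0.0016−-0.2063z; -0.8571x+-0.4905y = -0.0007−-0.1730z
Cramer: x(z) = 0.0014-0.2221z;  y(z) = -0.0010+0.0355z
sphere 1 gives Az²+Bz+C=0 with A=1.0506, B=0.0574, C=-0.0468;  B²−4AC=0.2000;  roots -0.2402, 0.1856;  negative root z = -0.2402
x = 0.0547, y = -0.0095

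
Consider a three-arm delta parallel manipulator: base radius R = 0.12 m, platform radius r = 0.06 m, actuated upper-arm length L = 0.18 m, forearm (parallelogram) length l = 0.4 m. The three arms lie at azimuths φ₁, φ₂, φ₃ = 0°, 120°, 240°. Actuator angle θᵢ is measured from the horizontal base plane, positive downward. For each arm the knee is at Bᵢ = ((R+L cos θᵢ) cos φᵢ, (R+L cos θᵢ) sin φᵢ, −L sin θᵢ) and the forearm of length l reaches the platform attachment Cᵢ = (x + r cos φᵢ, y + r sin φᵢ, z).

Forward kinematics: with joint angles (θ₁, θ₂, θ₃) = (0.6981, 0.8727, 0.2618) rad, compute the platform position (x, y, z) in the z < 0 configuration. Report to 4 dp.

centre 1 = (0.1979·cos0.0°, 0.1979·sin0.0°, -0.1157) = (0.1979, 0.0000, -0.1157)
arm 2 at φ=120.0°: e+L cos θ2 = 0.1757;  centre 2 = (-0.0878, 0.1522, -0.1379)
φ3=240.0°: virtual centre (-0.1169, -0.2025, -0.0466), radius l
subtract pairs → two planes through P
plane₁₂: -0.5715x+0.3043y+-0.0444z = -0.0027
Cramer: x(z) = -0.0006+0.0569z;  y(z) = -0.0098+0.2528z
sphere 1 gives Az²+Bz+C=0 with A=1.0671, B=0.2039, C=-0.1071;  B²−4AC=0.4989;  roots -0.4265, 0.2354;  negative root z = -0.4265
x = -0.0248, y = -0.1176

(-0.0248, -0.1176, -0.4265)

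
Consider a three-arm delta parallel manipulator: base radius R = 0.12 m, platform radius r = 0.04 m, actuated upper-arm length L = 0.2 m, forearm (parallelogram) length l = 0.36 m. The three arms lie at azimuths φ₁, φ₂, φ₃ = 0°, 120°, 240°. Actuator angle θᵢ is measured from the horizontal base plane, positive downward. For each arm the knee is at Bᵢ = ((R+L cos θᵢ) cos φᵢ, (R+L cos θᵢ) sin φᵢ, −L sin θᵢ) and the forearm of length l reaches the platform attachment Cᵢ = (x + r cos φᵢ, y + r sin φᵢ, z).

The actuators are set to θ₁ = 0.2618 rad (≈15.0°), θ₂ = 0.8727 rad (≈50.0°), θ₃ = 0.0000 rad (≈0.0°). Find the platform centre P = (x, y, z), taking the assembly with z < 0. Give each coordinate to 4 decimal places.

(0.0337, -0.1219, -0.2913)

arm 1 at φ=0.0°: e+L cos θ1 = 0.2732;  O1 = (0.2732, 0.0000, -0.0518)
O2 = (0.2086·cos120.0°, 0.2086·sin120.0°, -0.1532) = (-0.1043, 0.1806, -0.1532)
O3 = (0.2800·cos240.0°, 0.2800·sin240.0°, 0.0000) = (-0.1400, -0.2425, 0.0000)
subtract pairs → two planes through P
linear system: -0.7549x+0.3612y = -0.0103−-0.2029z; -0.8264x+-0.4850y = 0.0011−0.1035z
Cramer: x(z) = 0.0070-0.0918z;  y(z) = -0.0141+0.3699z
sphere 1 gives Az²+Bz+C=0 with A=1.1452, B=0.1420, C=-0.0558;  B²−4AC=0.2760;  roots -0.2913, 0.1674;  negative root z = -0.2913
x = 0.0337, y = -0.1219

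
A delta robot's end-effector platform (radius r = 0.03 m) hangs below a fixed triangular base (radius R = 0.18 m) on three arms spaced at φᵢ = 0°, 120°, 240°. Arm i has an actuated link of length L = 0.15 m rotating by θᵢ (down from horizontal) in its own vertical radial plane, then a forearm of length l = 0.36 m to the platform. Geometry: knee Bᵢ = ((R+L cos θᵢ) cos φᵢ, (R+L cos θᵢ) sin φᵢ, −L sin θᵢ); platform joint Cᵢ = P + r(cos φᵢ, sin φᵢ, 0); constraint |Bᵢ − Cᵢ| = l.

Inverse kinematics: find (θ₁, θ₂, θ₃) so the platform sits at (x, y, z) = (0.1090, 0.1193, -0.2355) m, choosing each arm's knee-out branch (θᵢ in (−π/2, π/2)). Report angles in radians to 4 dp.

θ₁ = -0.3491, θ₂ = 0.1739, θ₃ = 1.3088

rotate P by −φ1: (0.1090, 0.1193, -0.2355)
  A=0.0410, B=-0.2355, C=(l²−L²−A²−y'²−z²)/(2L)=0.1191
  θ1 = atan2(B,A) + arccos(C/0.2390) = -0.3491
arm 2 (φ=120.0°): x'=0.0488, y'=-0.1540
  A cos θ + B sin θ = C:  0.1012·cos θ + -0.2355·sin θ = 0.0589
  γ=atan2(-0.2355,0.1012)=-1.1650;  ψ=arccos(0.2298)=1.3389;  θ2=γ+ψ≈0.1739
φ3=240.0° → target in arm frame (-0.1578, 0.0347)
  A cos θ + B sin θ = C:  0.3078·cos θ + -0.2355·sin θ = -0.1477
  γ=atan2(-0.2355,0.3078)=-0.6531;  ψ=arccos(-0.3812)=1.9619;  θ3=γ+ψ≈1.3088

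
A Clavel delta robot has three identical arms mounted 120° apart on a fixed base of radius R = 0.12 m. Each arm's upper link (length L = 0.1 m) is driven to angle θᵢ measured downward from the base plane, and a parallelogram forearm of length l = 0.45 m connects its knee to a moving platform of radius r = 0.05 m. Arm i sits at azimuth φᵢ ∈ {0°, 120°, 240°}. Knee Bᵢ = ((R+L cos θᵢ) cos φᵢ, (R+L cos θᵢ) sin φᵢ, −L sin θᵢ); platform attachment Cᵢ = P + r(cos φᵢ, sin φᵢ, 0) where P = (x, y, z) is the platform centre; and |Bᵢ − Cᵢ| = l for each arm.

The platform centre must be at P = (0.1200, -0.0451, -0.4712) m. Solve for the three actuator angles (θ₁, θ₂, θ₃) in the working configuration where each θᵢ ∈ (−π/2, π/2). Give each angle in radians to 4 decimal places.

θ₁ = 0.2619, θ₂ = 1.0475, θ₃ = 0.7856

arm 1 (φ=0.0°): x'=0.1200, y'=-0.0451
  A cos θ + B sin θ = C:  -0.0500·cos θ + -0.4712·sin θ = -0.1703
  √(A²+B²)=0.4738;  θ1 = -1.6765+1.9385 ≈ 0.2619
arm 2 (φ=120.0°): x'=-0.0991, y'=-0.0814
  e−x'=0.1691;  (l²−L²−(e−x')²−y'²−z²)/2L = -0.3237
  γ=atan2(-0.4712,0.1691)=-1.2263;  ψ=arccos(-0.6465)=2.2738;  θ2=γ+ψ≈1.0475
arm 3 (φ=240.0°): x'=-0.0209, y'=0.1265
  A=0.0909, B=-0.4712, C=(l²−L²−A²−y'²−z²)/(2L)=-0.2690
  γ=atan2(-0.4712,0.0909)=-1.3801;  ψ=arccos(-0.5605)=2.1658;  θ3=γ+ψ≈0.7856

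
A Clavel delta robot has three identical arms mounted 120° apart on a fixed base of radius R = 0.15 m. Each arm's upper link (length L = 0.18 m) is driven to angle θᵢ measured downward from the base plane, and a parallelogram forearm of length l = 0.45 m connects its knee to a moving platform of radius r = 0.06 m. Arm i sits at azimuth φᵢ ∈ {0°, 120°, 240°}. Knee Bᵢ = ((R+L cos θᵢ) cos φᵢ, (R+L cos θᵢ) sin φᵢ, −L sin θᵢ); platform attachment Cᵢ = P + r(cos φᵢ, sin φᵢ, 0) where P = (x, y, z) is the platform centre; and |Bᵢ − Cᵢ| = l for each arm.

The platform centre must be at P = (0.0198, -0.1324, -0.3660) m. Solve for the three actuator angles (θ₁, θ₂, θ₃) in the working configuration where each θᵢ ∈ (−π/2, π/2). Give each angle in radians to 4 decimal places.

θ₁ = 0.0873, θ₂ = 0.6108, θ₃ = -0.2619

φ1=0.0° → target in arm frame (0.0198, -0.1324)
  A=0.0702, B=-0.3660, C=(l²−L²−A²−y'²−z²)/(2L)=0.0380
  θ1 = atan2(B,A) + arccos(C/0.3727) = 0.0873
φ2=120.0° → target in arm frame (-0.1246, 0.0491)
  e−x'=0.2146;  (l²−L²−(e−x')²−y'²−z²)/2L = -0.0342
  √(A²+B²)=0.4243;  θ2 = -1.0406+1.6514 ≈ 0.6108
arm 3 (φ=240.0°): x'=0.1048, y'=0.0833
  e−x'=-0.0148;  (l²−L²−(e−x')²−y'²−z²)/2L = 0.0805
  √(A²+B²)=0.3663;  θ3 = -1.6111+1.3492 ≈ -0.2619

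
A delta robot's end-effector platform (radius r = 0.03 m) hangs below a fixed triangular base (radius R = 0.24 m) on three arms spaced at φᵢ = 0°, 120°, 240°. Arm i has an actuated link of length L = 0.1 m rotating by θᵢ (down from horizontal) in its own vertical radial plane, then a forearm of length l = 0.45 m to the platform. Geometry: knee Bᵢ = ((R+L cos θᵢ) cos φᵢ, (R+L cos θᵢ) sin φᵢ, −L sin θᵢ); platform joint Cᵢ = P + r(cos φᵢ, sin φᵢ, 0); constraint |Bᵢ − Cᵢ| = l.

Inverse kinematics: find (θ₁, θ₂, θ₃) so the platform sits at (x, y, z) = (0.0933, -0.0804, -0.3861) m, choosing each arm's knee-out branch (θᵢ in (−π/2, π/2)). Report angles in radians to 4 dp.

arm 1 (φ=0.0°): x'=0.0933, y'=-0.0804
  A=0.1167, B=-0.3861, C=(l²−L²−A²−y'²−z²)/(2L)=0.1167
  √(A²+B²)=0.4034;  θ1 = -1.2773+1.2772 ≈ 0.0000
rotate P by −φ2: (-0.1163, -0.0406, -0.3861)
  e−x'=0.3263;  (l²−L²−(e−x')²−y'²−z²)/2L = -0.3234
  √(A²+B²)=0.5055;  θ2 = -0.8692+2.2650 ≈ 1.3958
rotate P by −φ3: (0.0230, 0.1210, -0.3861)
  e−x'=0.1870;  (l²−L²−(e−x')²−y'²−z²)/2L = -0.0310
  θ3 = atan2(B,A) + arccos(C/0.4290) = 0.5233

θ₁ = 0.0000, θ₂ = 1.3958, θ₃ = 0.5233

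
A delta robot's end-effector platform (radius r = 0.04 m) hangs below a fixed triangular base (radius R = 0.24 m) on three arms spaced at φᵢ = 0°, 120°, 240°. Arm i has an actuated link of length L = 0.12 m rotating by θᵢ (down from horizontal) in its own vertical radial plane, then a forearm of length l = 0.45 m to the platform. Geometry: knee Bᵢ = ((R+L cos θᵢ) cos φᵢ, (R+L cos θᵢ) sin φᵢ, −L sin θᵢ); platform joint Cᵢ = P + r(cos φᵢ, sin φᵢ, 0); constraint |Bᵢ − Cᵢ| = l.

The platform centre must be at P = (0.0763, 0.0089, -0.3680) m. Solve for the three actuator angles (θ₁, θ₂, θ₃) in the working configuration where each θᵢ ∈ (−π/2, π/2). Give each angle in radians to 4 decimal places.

arm 1 (φ=0.0°): x'=0.0763, y'=0.0089
  A cos θ + B sin θ = C:  0.1237·cos θ + -0.3680·sin θ = 0.1554
  θ1 = atan2(B,A) + arccos(C/0.3882) = -0.0875
rotate P by −φ2: (-0.0304, -0.0705, -0.3680)
  e−x'=0.2304;  (l²−L²−(e−x')²−y'²−z²)/2L = -0.0225
  √(A²+B²)=0.4342;  θ2 = -1.0113+1.6227 ≈ 0.6113
rotate P by −φ3: (-0.0459, 0.0616, -0.3680)
  A cos θ + B sin θ = C:  0.2459·cos θ + -0.3680·sin θ = -0.0482
  θ3 = atan2(B,A) + arccos(C/0.4426) = 0.6981

θ₁ = -0.0875, θ₂ = 0.6113, θ₃ = 0.6981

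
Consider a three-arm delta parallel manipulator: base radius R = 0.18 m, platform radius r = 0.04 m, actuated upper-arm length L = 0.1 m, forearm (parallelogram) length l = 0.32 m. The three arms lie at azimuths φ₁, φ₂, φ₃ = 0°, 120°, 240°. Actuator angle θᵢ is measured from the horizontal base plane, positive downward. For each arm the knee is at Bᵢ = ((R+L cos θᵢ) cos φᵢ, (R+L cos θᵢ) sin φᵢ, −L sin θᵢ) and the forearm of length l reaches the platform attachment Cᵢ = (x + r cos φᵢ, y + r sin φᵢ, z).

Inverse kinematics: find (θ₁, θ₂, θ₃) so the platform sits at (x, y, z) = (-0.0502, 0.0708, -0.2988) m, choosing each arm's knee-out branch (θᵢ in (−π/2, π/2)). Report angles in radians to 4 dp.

φ1=0.0° → target in arm frame (-0.0502, 0.0708)
  A cos θ + B sin θ = C:  0.1902·cos θ + -0.2988·sin θ = -0.1904
  θ1 = atan2(B,A) + arccos(C/0.3542) = 1.1342
rotate P by −φ2: (0.0864, 0.0081, -0.2988)
  A=0.0536, B=-0.2988, C=(l²−L²−A²−y'²−z²)/(2L)=0.0009
  θ2 = atan2(B,A) + arccos(C/0.3036) = 0.1745
arm 3 (φ=240.0°): x'=-0.0362, y'=-0.0789
  e−x'=0.1762;  (l²−L²−(e−x')²−y'²−z²)/2L = -0.1708
  θ3 = atan2(B,A) + arccos(C/0.3469) = 1.0476

θ₁ = 1.1342, θ₂ = 0.1745, θ₃ = 1.0476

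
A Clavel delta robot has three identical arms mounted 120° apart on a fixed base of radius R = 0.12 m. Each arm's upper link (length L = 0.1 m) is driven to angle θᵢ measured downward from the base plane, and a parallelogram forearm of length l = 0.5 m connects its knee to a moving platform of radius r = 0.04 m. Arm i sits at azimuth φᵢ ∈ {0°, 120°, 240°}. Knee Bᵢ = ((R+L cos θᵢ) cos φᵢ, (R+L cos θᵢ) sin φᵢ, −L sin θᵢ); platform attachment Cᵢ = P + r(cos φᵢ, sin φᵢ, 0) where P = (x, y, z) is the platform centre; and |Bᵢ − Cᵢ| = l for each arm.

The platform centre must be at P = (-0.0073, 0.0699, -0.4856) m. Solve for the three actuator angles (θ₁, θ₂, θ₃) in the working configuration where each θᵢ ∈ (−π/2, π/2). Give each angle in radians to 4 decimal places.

θ₁ = 0.2622, θ₂ = 0.0004, θ₃ = 0.4365

φ1=0.0° → target in arm frame (-0.0073, 0.0699)
  e−x'=0.0873;  (l²−L²−(e−x')²−y'²−z²)/2L = -0.0416
  θ1 = atan2(B,A) + arccos(C/0.4934) = 0.2622
arm 2 (φ=120.0°): x'=0.0642, y'=-0.0286
  A cos θ + B sin θ = C:  0.0158·cos θ + -0.4856·sin θ = 0.0156
  γ=atan2(-0.4856,0.0158)=-1.5382;  ψ=arccos(0.0321)=1.5387;  θ2=γ+ψ≈0.0004
rotate P by −φ3: (-0.0569, -0.0413, -0.4856)
  e−x'=0.1369;  (l²−L²−(e−x')²−y'²−z²)/2L = -0.0812
  θ3 = atan2(B,A) + arccos(C/0.5045) = 0.4365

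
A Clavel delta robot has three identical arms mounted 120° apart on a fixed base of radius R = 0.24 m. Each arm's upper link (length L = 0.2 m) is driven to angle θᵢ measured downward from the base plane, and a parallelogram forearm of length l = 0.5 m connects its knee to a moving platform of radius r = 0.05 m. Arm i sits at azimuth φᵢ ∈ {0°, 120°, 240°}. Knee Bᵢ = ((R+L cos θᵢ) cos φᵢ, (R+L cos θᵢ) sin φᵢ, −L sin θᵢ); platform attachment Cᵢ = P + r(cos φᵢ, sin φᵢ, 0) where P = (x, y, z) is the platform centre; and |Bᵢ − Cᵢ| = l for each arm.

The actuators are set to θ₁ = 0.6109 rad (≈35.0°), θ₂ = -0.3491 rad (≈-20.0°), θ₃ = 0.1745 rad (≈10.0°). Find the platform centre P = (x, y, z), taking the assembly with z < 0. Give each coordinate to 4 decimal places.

(-0.0915, 0.0504, -0.3364)

φ1=0.0°: virtual centre (0.3538, 0.0000, -0.1147), radius l
S2 = (0.3779·cos120.0°, 0.3779·sin120.0°, 0.0684) = (-0.1890, 0.3273, 0.0684)
φ3=240.0°: virtual centre (-0.1935, -0.3351, -0.0347), radius l
eliminate P² terms by subtracting sphere 1 from 2 and 3
linear system: -1.0856x+0.6546y = 0.0092−0.3663z; -1.0946x+-0.6702y = 0.0126−0.1600z
det = 1.4441;  x = -0.0100+0.2425z,  y = -0.0025+-0.1573z
quadratic in z: (1.0836)z²+(0.0538)z+(-0.1045)=0, √Δ=0.6751 → z ∈ {-0.3364, 0.2867}; z = -0.3364 (taking z<0)
x = -0.0915, y = 0.0504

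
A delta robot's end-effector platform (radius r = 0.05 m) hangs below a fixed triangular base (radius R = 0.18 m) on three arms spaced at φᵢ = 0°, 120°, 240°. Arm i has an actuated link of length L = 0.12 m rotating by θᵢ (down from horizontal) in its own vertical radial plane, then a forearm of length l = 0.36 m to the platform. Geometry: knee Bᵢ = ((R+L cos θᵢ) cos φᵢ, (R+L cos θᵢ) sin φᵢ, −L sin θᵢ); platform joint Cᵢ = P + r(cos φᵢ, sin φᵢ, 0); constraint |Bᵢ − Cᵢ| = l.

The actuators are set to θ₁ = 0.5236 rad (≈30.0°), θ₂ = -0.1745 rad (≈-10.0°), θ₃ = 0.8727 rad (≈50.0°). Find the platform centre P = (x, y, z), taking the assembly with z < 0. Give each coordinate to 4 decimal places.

arm 1 at φ=0.0°: e+L cos θ1 = 0.2339;  centre 1 = (0.2339, 0.0000, -0.0600)
centre 2 = (0.2482·cos120.0°, 0.2482·sin120.0°, 0.0208) = (-0.1241, 0.2149, 0.0208)
arm 3 at φ=240.0°: e+L cos θ3 = 0.2071;  centre 3 = (-0.1036, -0.1794, -0.0919)
|centre ₂|²−|centre ₁|² = 0.0037;  |centre ₃|²−|centre ₁|² = -0.0070
plane₁₂: -0.7160x+0.4299y+0.1617z = 0.0037
det = 0.5470;  x = 0.0030+0.0559z,  y = 0.0137+-0.2831z
sphere 1 gives Az²+Bz+C=0 with A=1.0832, B=0.0865, C=-0.0725;  B²−4AC=0.3216;  roots -0.3017, 0.2219;  negative root z = -0.3017
x = -0.0138, y = 0.0991

(-0.0138, 0.0991, -0.3017)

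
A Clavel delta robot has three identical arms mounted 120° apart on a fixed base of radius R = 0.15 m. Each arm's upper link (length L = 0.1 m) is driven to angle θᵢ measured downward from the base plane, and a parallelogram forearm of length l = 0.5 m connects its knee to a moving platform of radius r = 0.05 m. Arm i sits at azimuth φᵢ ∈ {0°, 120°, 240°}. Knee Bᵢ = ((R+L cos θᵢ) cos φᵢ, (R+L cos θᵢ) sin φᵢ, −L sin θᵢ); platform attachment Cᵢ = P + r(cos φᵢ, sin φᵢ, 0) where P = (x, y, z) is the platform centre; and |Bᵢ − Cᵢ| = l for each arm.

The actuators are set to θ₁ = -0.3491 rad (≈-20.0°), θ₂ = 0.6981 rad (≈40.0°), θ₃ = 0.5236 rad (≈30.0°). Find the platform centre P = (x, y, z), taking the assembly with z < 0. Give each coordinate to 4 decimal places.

(0.1534, -0.0266, -0.4634)

φ1=0.0°: virtual centre (0.1940, 0.0000, 0.0342), radius l
arm 2 at φ=120.0°: e+L cos θ2 = 0.1766;  centre 2 = (-0.0883, 0.1529, -0.0643)
arm 3 at φ=240.0°: e+L cos θ3 = 0.1866;  centre 3 = (-0.0933, -0.1616, -0.0500)
|centre ₂|²−|centre ₁|² = -0.0035;  |centre ₃|²−|centre ₁|² = -0.0015
[-0.5645 0.3059 -0.1970]·P = -0.0035;  [-0.5745 -0.3232 -0.1684]·P = -0.0015
det = 0.3582;  x = 0.0044+-0.3215z,  y = -0.0032+0.0505z
quadratic in z: (1.1059)z²+(0.0532)z+(-0.2129)=0, √Δ=0.9719 → z ∈ {-0.4634, 0.4154}; z = -0.4634 (taking z<0)
x = 0.1534, y = -0.0266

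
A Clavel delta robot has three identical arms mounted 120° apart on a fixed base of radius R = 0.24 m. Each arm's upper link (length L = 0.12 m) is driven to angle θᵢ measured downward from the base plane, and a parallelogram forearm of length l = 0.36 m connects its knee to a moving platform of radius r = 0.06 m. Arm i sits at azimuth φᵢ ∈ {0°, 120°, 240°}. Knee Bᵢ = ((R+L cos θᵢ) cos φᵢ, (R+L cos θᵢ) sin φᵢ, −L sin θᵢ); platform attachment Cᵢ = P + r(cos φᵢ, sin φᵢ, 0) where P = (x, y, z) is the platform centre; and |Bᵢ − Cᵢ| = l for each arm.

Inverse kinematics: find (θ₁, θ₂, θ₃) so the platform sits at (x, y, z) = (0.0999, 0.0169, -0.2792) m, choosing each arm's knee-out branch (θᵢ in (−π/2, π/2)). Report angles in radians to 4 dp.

arm 1 (φ=0.0°): x'=0.0999, y'=0.0169
  A=0.0801, B=-0.2792, C=(l²−L²−A²−y'²−z²)/(2L)=0.1273
  γ=atan2(-0.2792,0.0801)=-1.2914;  ψ=arccos(0.4382)=1.1172;  θ1=γ+ψ≈-0.1742
φ2=120.0° → target in arm frame (-0.0353, -0.0950)
  A=0.2153, B=-0.2792, C=(l²−L²−A²−y'²−z²)/(2L)=-0.0755
  θ2 = atan2(B,A) + arccos(C/0.3526) = 0.8729
rotate P by −φ3: (-0.0646, 0.0781, -0.2792)
  e−x'=0.2446;  (l²−L²−(e−x')²−y'²−z²)/2L = -0.1195
  θ3 = atan2(B,A) + arccos(C/0.3712) = 1.0471

θ₁ = -0.1742, θ₂ = 0.8729, θ₃ = 1.0471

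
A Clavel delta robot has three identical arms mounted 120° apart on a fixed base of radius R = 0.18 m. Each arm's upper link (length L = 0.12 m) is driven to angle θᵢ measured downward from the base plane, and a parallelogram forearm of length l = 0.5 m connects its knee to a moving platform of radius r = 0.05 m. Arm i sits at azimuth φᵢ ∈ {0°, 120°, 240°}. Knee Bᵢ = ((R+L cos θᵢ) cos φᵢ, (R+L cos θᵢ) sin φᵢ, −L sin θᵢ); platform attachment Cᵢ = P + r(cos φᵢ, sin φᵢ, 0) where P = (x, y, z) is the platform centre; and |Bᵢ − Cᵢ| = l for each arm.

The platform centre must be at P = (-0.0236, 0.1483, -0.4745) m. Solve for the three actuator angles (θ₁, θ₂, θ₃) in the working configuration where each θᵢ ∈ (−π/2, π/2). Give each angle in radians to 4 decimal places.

arm 1 (φ=0.0°): x'=-0.0236, y'=0.1483
  A cos θ + B sin θ = C:  0.1536·cos θ + -0.4745·sin θ = -0.1464
  √(A²+B²)=0.4987;  θ1 = -1.2577+1.8687 ≈ 0.6110
arm 2 (φ=120.0°): x'=0.1402, y'=-0.0537
  A cos θ + B sin θ = C:  -0.0102·cos θ + -0.4745·sin θ = 0.0311
  γ=atan2(-0.4745,-0.0102)=-1.5924;  ψ=arccos(0.0655)=1.5053;  θ2=γ+ψ≈-0.0871
rotate P by −φ3: (-0.1166, -0.0946, -0.4745)
  A cos θ + B sin θ = C:  0.2466·cos θ + -0.4745·sin θ = -0.2472
  √(A²+B²)=0.5348;  θ3 = -1.0915+2.0513 ≈ 0.9598

θ₁ = 0.6110, θ₂ = -0.0871, θ₃ = 0.9598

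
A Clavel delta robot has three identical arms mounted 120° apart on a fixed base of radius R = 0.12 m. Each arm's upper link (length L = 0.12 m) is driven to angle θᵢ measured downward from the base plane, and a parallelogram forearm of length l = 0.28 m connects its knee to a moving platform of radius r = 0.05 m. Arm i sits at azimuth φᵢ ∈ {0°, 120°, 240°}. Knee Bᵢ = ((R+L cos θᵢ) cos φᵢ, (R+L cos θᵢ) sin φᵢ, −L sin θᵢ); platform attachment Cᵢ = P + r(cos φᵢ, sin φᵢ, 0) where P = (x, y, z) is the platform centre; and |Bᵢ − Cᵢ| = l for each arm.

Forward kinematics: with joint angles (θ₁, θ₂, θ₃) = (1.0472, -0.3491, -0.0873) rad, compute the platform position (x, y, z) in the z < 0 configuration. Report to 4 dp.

(-0.1330, 0.0187, -0.1981)

arm 1 at φ=0.0°: (R−r)+L cos θ1 = 0.1300;  centre 1 = (0.1300, 0.0000, -0.1039)
φ2=120.0°: virtual centre (-0.0914, 0.1583, 0.0410), radius l
φ3=240.0°: virtual centre (-0.0948, -0.1641, 0.0105), radius l
eliminate P² terms by subtracting sphere 1 from 2 and 3
[-0.4428 0.3166 0.2899]·P = 0.0074;  [-0.4495 -0.3283 0.2288]·P = 0.0083
det = 0.2877;  x = -0.0176+0.5826z,  y = -0.0013+-0.1010z
quadratic in z: (1.3497)z²+(0.0361)z+(-0.0458)=0, √Δ=0.4986 → z ∈ {-0.1981, 0.1713}; z = -0.1981 (taking z<0)
x = -0.1330, y = 0.0187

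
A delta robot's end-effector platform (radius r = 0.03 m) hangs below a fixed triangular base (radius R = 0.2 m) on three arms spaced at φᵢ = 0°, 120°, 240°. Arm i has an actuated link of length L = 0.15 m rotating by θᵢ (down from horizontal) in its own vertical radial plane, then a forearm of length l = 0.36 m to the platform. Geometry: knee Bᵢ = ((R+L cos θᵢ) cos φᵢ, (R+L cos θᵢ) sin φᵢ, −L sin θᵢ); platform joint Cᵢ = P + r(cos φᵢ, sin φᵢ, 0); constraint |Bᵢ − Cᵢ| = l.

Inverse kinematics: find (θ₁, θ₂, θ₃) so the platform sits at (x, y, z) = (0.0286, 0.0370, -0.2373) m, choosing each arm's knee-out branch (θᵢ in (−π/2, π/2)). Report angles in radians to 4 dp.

φ1=0.0° → target in arm frame (0.0286, 0.0370)
  A cos θ + B sin θ = C:  0.1414·cos θ + -0.2373·sin θ = 0.0981
  γ=atan2(-0.2373,0.1414)=-1.0334;  ψ=arccos(0.3551)=1.2078;  θ1=γ+ψ≈0.1744
φ2=120.0° → target in arm frame (0.0177, -0.0433)
  A cos θ + B sin θ = C:  0.1523·cos θ + -0.2373·sin θ = 0.0858
  θ2 = atan2(B,A) + arccos(C/0.2819) = 0.2613
arm 3 (φ=240.0°): x'=-0.0463, y'=0.0063
  A=0.2163, B=-0.2373, C=(l²−L²−A²−y'²−z²)/(2L)=0.0132
  √(A²+B²)=0.3211;  θ3 = -0.8316+1.5298 ≈ 0.6983

θ₁ = 0.1744, θ₂ = 0.2613, θ₃ = 0.6983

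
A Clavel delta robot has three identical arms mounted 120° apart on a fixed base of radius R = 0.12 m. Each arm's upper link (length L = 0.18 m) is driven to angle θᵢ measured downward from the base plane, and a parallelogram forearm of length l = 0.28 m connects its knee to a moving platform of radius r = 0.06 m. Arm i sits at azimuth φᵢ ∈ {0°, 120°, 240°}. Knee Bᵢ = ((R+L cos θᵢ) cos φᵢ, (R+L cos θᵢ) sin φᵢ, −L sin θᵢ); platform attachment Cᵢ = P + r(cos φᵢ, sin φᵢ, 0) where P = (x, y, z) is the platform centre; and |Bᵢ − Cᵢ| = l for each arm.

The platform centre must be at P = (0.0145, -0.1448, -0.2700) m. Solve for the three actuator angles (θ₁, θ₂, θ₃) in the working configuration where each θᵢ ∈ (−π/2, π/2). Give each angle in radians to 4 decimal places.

φ1=0.0° → target in arm frame (0.0145, -0.1448)
  A cos θ + B sin θ = C:  0.0455·cos θ + -0.2700·sin θ = -0.1387
  θ1 = atan2(B,A) + arccos(C/0.2738) = 0.6982
arm 2 (φ=120.0°): x'=-0.1327, y'=0.0598
  A=0.1927, B=-0.2700, C=(l²−L²−A²−y'²−z²)/(2L)=-0.1878
  √(A²+B²)=0.3317;  θ2 = -0.9511+2.1726 ≈ 1.2215
arm 3 (φ=240.0°): x'=0.1182, y'=0.0850
  e−x'=-0.0582;  (l²−L²−(e−x')²−y'²−z²)/2L = -0.1042
  γ=atan2(-0.2700,-0.0582)=-1.7829;  ψ=arccos(-0.3771)=1.9575;  θ3=γ+ψ≈0.1746

θ₁ = 0.6982, θ₂ = 1.2215, θ₃ = 0.1746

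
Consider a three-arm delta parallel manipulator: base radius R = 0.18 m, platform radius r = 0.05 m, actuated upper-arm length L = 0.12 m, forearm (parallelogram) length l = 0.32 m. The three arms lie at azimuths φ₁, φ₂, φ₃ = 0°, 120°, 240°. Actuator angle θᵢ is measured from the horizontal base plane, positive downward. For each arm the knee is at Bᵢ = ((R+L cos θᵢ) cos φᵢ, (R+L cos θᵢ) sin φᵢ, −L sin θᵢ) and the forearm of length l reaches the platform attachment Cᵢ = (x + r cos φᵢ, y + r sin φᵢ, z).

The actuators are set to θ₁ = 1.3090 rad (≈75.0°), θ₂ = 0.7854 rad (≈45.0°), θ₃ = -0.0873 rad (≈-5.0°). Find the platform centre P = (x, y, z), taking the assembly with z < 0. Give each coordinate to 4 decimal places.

(-0.1075, -0.0716, -0.2745)

arm 1 at φ=0.0°: ρ1 = 0.1611;  S1 = (0.1611, 0.0000, -0.1159)
arm 2 at φ=120.0°: ρ2 = 0.2149;  S2 = (-0.1074, 0.1861, -0.0849)
S3 = (0.2495·cos240.0°, 0.2495·sin240.0°, 0.0105) = (-0.1248, -0.2161, 0.0105)
subtract pairs → two planes through P
[-0.5370 0.3721 0.0621]·P = 0.0140;  [-0.5717 -0.4322 0.2527]·P = 0.0230
det = 0.4448;  x = -0.0328+0.2718z,  y = -0.0098+0.2253z
quadratic in z: (1.1246)z²+(0.1220)z+(-0.0513)=0, √Δ=0.4955 → z ∈ {-0.2745, 0.1661}; z = -0.2745 (taking z<0)
x = -0.1075, y = -0.0716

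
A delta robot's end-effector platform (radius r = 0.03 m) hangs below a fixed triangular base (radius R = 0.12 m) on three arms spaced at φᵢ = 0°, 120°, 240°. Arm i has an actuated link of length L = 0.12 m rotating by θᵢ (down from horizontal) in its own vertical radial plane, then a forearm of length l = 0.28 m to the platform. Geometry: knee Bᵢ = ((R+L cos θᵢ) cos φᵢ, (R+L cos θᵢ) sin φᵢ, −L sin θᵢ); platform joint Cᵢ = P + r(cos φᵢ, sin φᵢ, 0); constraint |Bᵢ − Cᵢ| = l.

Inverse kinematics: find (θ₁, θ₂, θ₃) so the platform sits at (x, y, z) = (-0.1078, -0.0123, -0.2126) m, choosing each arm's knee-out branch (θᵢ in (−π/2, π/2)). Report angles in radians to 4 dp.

φ1=0.0° → target in arm frame (-0.1078, -0.0123)
  A cos θ + B sin θ = C:  0.1978·cos θ + -0.2126·sin θ = -0.0853
  θ1 = atan2(B,A) + arccos(C/0.2904) = 1.0475
φ2=120.0° → target in arm frame (0.0432, 0.0995)
  A cos θ + B sin θ = C:  0.0468·cos θ + -0.2126·sin θ = 0.0280
  θ2 = atan2(B,A) + arccos(C/0.2177) = 0.0876
rotate P by −φ3: (0.0646, -0.0872, -0.2126)
  A cos θ + B sin θ = C:  0.0254·cos θ + -0.2126·sin θ = 0.0440
  θ3 = atan2(B,A) + arccos(C/0.2141) = -0.0876

θ₁ = 1.0475, θ₂ = 0.0876, θ₃ = -0.0876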